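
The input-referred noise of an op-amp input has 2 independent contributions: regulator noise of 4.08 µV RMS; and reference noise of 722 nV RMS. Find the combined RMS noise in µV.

Uncorrelated sources add in power (mean-square): V_tot = √(ΣV_i²)
V_tot = √[(4.08×10⁻⁶)² + (7.22×10⁻⁷)²] = 4.14×10⁻⁶ V = 4.14 µV

4.14 µV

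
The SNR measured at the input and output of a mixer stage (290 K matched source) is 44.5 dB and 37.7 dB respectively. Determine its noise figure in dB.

6.8 dB

NF (dB) = SNR_in(dB) − SNR_out(dB) when the source is at T₀
NF = 44.5 − 37.7 = 6.8 dB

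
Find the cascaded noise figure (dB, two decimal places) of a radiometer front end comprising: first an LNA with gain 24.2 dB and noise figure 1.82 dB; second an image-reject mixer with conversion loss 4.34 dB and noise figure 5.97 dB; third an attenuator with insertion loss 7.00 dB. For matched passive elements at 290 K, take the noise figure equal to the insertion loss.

1.97 dB

Convert to linear (a loss of L dB is a gain of −L dB): F_i = 10^(NF_i/10), G_i = 10^(G_i,dB/10)
  Stage 1: F_1 = 10^(1.82/10) = 1.521, G_1 = 10^(24.2/10) = 263.0
  Stage 2: F_2 = 10^(5.97/10) = 3.954, G_2 = 10^(−4.34/10) = 0.3681
  Stage 3: F_3 = 10^(7.00/10) = 5.012, G_3 = 10^(−7.00/10) = 0.1995
Friis cascade:
  F = 1.521 + (3.954 − 1)/263.0 + (5.012 − 1)/96.83 = 1.573
NF = 10 log₁₀(1.573) = 1.97 dB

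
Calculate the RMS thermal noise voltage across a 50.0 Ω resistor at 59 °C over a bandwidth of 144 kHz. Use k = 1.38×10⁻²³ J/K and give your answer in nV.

T = 59 °C + 273.15 = 332.15 K
V_n = √(4kTRB)
4kTRB = 4 × 1.38×10⁻²³ × 332.15 × 5.00×10¹ × 1.44×10⁵ = 1.32×10⁻¹³ V²
V_n = √(1.32×10⁻¹³) = 3.63×10⁻⁷ V = 363 nV

363 nV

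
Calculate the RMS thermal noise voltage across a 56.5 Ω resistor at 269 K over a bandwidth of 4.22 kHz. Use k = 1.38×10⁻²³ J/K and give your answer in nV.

59.5 nV

V_n = √(4kTRB)
4kTRB = 4 × 1.38×10⁻²³ × 269 × 5.65×10¹ × 4.22×10³ = 3.54×10⁻¹⁵ V²
V_n = √(3.54×10⁻¹⁵) = 5.95×10⁻⁸ V = 59.5 nV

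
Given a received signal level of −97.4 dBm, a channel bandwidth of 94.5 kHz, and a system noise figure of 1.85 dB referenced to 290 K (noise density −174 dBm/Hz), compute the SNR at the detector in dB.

Noise floor: N = −174 + 10 log₁₀(B) + NF
10 log₁₀(9.45×10⁴) = 49.75 dB
N = −174 + 49.75 + 1.85 = −122.40 dBm
SNR = P_sig − N = −97.4 − (−122.40) = 25.00 dB → 25.0 dB

25.0 dB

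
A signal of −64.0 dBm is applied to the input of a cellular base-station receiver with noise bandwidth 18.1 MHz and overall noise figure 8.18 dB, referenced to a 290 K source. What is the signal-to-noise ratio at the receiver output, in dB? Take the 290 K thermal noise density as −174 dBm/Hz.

29.2 dB

Noise floor: N = −174 + 10 log₁₀(B) + NF
10 log₁₀(1.81×10⁷) = 72.58 dB
N = −174 + 72.58 + 8.18 = −93.24 dBm
SNR = P_sig − N = −64.0 − (−93.24) = 29.24 dB → 29.2 dB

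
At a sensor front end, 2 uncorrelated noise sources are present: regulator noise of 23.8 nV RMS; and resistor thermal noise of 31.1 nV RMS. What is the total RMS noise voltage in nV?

39.2 nV

Uncorrelated sources add in power (mean-square): V_tot = √(ΣV_i²)
V_tot = √[(2.38×10⁻⁸)² + (3.11×10⁻⁸)²] = 3.92×10⁻⁸ V = 39.2 nV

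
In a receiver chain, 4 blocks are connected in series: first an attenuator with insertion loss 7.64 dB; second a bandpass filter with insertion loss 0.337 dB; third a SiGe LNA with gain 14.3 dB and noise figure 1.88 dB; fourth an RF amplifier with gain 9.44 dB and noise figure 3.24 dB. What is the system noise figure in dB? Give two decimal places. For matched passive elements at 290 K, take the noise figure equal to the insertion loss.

Convert to linear (a loss of L dB is a gain of −L dB): F_i = 10^(NF_i/10), G_i = 10^(G_i,dB/10)
  Stage 1: F_1 = 10^(7.64/10) = 5.808, G_1 = 10^(−7.64/10) = 0.1722
  Stage 2: F_2 = 10^(0.337/10) = 1.081, G_2 = 10^(−0.337/10) = 0.9253
  Stage 3: F_3 = 10^(1.88/10) = 1.542, G_3 = 10^(14.3/10) = 26.92
  Stage 4: F_4 = 10^(3.24/10) = 2.109, G_4 = 10^(9.44/10) = 8.790
Friis cascade:
  F = 5.808 + (1.081 − 1)/0.1722 + (1.542 − 1)/0.1593 + (2.109 − 1)/4.288 = 9.935
NF = 10 log₁₀(9.935) = 9.97 dB

9.97 dB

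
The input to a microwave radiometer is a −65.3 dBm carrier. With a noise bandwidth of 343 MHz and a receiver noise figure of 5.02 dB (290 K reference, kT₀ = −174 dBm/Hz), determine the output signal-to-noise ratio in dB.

18.3 dB

Noise floor: N = −174 + 10 log₁₀(B) + NF
10 log₁₀(3.43×10⁸) = 85.35 dB
N = −174 + 85.35 + 5.02 = −83.63 dBm
SNR = P_sig − N = −65.3 − (−83.63) = 18.33 dB → 18.3 dB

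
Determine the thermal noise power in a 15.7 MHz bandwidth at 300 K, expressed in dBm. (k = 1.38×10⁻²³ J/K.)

−101.9 dBm

P_n = kTB = 1.38×10⁻²³ × 300 × 1.57×10⁷ = 6.50×10⁻¹⁴ W
In dBm: 10 log₁₀(6.50×10⁻¹⁴ / 10⁻³) = −101.9 dBm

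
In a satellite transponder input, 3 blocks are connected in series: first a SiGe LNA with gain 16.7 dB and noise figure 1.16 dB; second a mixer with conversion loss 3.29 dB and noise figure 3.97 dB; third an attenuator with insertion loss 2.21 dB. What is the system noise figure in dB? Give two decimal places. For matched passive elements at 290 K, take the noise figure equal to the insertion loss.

1.36 dB

Convert to linear (a loss of L dB is a gain of −L dB): F_i = 10^(NF_i/10), G_i = 10^(G_i,dB/10)
  Stage 1: F_1 = 10^(1.16/10) = 1.306, G_1 = 10^(16.7/10) = 46.77
  Stage 2: F_2 = 10^(3.97/10) = 2.495, G_2 = 10^(−3.29/10) = 0.4688
  Stage 3: F_3 = 10^(2.21/10) = 1.663, G_3 = 10^(−2.21/10) = 0.6012
Friis cascade:
  F = 1.306 + (2.495 − 1)/46.77 + (1.663 − 1)/21.93 = 1.368
NF = 10 log₁₀(1.368) = 1.36 dB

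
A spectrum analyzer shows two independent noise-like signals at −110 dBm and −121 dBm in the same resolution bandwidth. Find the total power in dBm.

−109.7 dBm

Convert to linear, add, convert back:
P₁ = 1.00×10⁻¹⁴ W, P₂ = 7.94×10⁻¹⁶ W
P_tot = 1.08×10⁻¹⁴ W → 10 log₁₀(P_tot / 10⁻³) = −109.7 dBm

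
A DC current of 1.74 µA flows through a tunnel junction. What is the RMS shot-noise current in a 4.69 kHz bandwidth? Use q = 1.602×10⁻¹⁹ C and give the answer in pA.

51.1 pA

I_n = √(2qI·B)
2qI·B = 2 × 1.602×10⁻¹⁹ × 1.74×10⁻⁶ × 4.69×10³ = 2.61×10⁻²¹ A²
I_n = √(2.61×10⁻²¹) = 5.11×10⁻¹¹ A = 51.1 pA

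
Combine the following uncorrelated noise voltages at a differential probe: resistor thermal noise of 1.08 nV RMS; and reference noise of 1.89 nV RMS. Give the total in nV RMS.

Uncorrelated sources add in power (mean-square): V_tot = √(ΣV_i²)
V_tot = √[(1.08×10⁻⁹)² + (1.89×10⁻⁹)²] = 2.18×10⁻⁹ V = 2.18 nV

2.18 nV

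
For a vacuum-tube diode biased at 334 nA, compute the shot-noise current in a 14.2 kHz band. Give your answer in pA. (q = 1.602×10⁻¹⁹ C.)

I_n = √(2qI·B)
2qI·B = 2 × 1.602×10⁻¹⁹ × 3.34×10⁻⁷ × 1.42×10⁴ = 1.52×10⁻²¹ A²
I_n = √(1.52×10⁻²¹) = 3.90×10⁻¹¹ A = 39.0 pA

39.0 pA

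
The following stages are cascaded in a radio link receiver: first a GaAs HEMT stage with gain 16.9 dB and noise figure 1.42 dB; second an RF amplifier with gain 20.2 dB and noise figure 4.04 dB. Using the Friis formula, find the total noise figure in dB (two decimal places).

1.52 dB

Convert to linear (a loss of L dB is a gain of −L dB): F_i = 10^(NF_i/10), G_i = 10^(G_i,dB/10)
  Stage 1: F_1 = 10^(1.42/10) = 1.387, G_1 = 10^(16.9/10) = 48.98
  Stage 2: F_2 = 10^(4.04/10) = 2.535, G_2 = 10^(20.2/10) = 104.7
Friis cascade:
  F = 1.387 + (2.535 − 1)/48.98 = 1.418
NF = 10 log₁₀(1.418) = 1.52 dB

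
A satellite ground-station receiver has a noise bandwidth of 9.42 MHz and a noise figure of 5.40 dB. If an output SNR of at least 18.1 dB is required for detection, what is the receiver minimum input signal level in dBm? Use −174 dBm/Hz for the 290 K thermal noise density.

−80.8 dBm

Sensitivity = −174 + 10 log₁₀(B) + NF + SNR_min
= −174 + 69.74 + 5.40 + 18.1
= −80.76 dBm → −80.8 dBm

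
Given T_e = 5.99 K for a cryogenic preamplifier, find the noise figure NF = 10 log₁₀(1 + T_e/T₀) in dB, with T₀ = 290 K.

F = 1 + T_e/T₀ = 1 + 5.99/290 = 1.02066
NF = 10 log₁₀(1.02066) = 0.089 dB

0.089 dB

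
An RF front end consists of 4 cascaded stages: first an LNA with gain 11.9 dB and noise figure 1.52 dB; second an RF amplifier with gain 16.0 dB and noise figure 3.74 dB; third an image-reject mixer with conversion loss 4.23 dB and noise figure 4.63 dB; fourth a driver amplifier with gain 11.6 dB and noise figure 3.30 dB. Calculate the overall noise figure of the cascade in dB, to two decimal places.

1.80 dB

Convert to linear (a loss of L dB is a gain of −L dB): F_i = 10^(NF_i/10), G_i = 10^(G_i,dB/10)
  Stage 1: F_1 = 10^(1.52/10) = 1.419, G_1 = 10^(11.9/10) = 15.49
  Stage 2: F_2 = 10^(3.74/10) = 2.366, G_2 = 10^(16.0/10) = 39.81
  Stage 3: F_3 = 10^(4.63/10) = 2.904, G_3 = 10^(−4.23/10) = 0.3776
  Stage 4: F_4 = 10^(3.30/10) = 2.138, G_4 = 10^(11.6/10) = 14.45
Friis cascade:
  F = 1.419 + (2.366 − 1)/15.49 + (2.904 − 1)/616.6 + (2.138 − 1)/232.8 = 1.515
NF = 10 log₁₀(1.515) = 1.80 dB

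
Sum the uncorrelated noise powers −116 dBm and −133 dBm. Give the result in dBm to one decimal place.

−115.9 dBm

Convert to linear, add, convert back:
P₁ = 2.51×10⁻¹⁵ W, P₂ = 5.01×10⁻¹⁷ W
P_tot = 2.56×10⁻¹⁵ W → 10 log₁₀(P_tot / 10⁻³) = −115.9 dBm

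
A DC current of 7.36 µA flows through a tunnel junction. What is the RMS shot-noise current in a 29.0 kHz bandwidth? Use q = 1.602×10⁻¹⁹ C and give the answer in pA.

I_n = √(2qI·B)
2qI·B = 2 × 1.602×10⁻¹⁹ × 7.36×10⁻⁶ × 2.90×10⁴ = 6.84×10⁻²⁰ A²
I_n = √(6.84×10⁻²⁰) = 2.62×10⁻¹⁰ A = 262 pA

262 pA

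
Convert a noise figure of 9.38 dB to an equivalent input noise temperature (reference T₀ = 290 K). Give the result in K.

F = 10^(9.38/10) = 8.66962
T_e = (F − 1)·T₀ = (8.66962 − 1) × 290 = 2224 K

2224 K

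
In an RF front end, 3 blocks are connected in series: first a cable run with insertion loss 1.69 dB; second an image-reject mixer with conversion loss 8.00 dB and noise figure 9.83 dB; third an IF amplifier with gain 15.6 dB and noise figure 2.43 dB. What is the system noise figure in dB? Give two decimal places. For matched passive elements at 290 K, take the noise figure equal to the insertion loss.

13.26 dB

Convert to linear (a loss of L dB is a gain of −L dB): F_i = 10^(NF_i/10), G_i = 10^(G_i,dB/10)
  Stage 1: F_1 = 10^(1.69/10) = 1.476, G_1 = 10^(−1.69/10) = 0.6776
  Stage 2: F_2 = 10^(9.83/10) = 9.616, G_2 = 10^(−8.00/10) = 0.1585
  Stage 3: F_3 = 10^(2.43/10) = 1.750, G_3 = 10^(15.6/10) = 36.31
Friis cascade:
  F = 1.476 + (9.616 − 1)/0.6776 + (1.750 − 1)/0.1074 = 21.17
NF = 10 log₁₀(21.17) = 13.26 dB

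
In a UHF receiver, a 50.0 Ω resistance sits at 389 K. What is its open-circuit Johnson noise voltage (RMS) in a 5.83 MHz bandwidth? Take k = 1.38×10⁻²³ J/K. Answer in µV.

2.50 µV

V_n = √(4kTRB)
4kTRB = 4 × 1.38×10⁻²³ × 389 × 5.00×10¹ × 5.83×10⁶ = 6.26×10⁻¹² V²
V_n = √(6.26×10⁻¹²) = 2.50×10⁻⁶ V = 2.50 µV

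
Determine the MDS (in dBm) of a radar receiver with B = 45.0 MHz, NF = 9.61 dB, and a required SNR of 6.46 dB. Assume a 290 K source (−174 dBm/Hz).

−81.4 dBm

Sensitivity = −174 + 10 log₁₀(B) + NF + SNR_min
= −174 + 76.53 + 9.61 + 6.46
= −81.40 dBm → −81.4 dBm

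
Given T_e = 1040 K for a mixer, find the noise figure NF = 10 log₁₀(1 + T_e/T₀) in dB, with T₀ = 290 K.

F = 1 + T_e/T₀ = 1 + 1040/290 = 4.58621
NF = 10 log₁₀(4.58621) = 6.61 dB

6.61 dB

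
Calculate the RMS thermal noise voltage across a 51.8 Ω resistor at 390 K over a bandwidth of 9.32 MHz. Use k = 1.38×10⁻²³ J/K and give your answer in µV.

3.22 µV

V_n = √(4kTRB)
4kTRB = 4 × 1.38×10⁻²³ × 390 × 5.18×10¹ × 9.32×10⁶ = 1.04×10⁻¹¹ V²
V_n = √(1.04×10⁻¹¹) = 3.22×10⁻⁶ V = 3.22 µV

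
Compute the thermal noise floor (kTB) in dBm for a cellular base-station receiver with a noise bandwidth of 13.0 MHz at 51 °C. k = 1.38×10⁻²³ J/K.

T = 51 °C + 273.15 = 324.15 K
P_n = kTB = 1.38×10⁻²³ × 324.15 × 1.30×10⁷ = 5.82×10⁻¹⁴ W
In dBm: 10 log₁₀(5.82×10⁻¹⁴ / 10⁻³) = −102.4 dBm

−102.4 dBm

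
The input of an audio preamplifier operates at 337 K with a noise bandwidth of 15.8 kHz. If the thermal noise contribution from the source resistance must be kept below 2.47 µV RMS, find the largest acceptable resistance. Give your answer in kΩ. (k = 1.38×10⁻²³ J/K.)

20.8 kΩ

Johnson–Nyquist: V_n = √(4kTRB) ⇒ R = V_n² / (4kTB)
4kTB = 4 × 1.38×10⁻²³ × 337 × 1.58×10⁴ = 2.94×10⁻¹⁶
R = (2.47×10⁻⁶)² / 2.94×10⁻¹⁶ = 2.08×10⁴ Ω = 20.8 kΩ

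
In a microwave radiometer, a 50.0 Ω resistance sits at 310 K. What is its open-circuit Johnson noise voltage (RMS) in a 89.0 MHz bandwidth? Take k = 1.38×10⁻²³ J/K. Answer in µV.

V_n = √(4kTRB)
4kTRB = 4 × 1.38×10⁻²³ × 310 × 5.00×10¹ × 8.90×10⁷ = 7.61×10⁻¹¹ V²
V_n = √(7.61×10⁻¹¹) = 8.73×10⁻⁶ V = 8.73 µV

8.73 µV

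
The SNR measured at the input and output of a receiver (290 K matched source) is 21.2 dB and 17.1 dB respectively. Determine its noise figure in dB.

4.1 dB

NF (dB) = SNR_in(dB) − SNR_out(dB) when the source is at T₀
NF = 21.2 − 17.1 = 4.1 dB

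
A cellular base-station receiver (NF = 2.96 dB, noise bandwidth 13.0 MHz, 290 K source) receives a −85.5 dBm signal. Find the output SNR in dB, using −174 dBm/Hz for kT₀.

14.4 dB

Noise floor: N = −174 + 10 log₁₀(B) + NF
10 log₁₀(1.30×10⁷) = 71.14 dB
N = −174 + 71.14 + 2.96 = −99.90 dBm
SNR = P_sig − N = −85.5 − (−99.90) = 14.40 dB → 14.4 dB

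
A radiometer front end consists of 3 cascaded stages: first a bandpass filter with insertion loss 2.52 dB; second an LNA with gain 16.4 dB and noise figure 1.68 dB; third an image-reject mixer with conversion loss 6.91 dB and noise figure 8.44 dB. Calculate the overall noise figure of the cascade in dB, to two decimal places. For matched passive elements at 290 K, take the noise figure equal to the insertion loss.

4.59 dB

Convert to linear (a loss of L dB is a gain of −L dB): F_i = 10^(NF_i/10), G_i = 10^(G_i,dB/10)
  Stage 1: F_1 = 10^(2.52/10) = 1.786, G_1 = 10^(−2.52/10) = 0.5598
  Stage 2: F_2 = 10^(1.68/10) = 1.472, G_2 = 10^(16.4/10) = 43.65
  Stage 3: F_3 = 10^(8.44/10) = 6.982, G_3 = 10^(−6.91/10) = 0.2037
Friis cascade:
  F = 1.786 + (1.472 − 1)/0.5598 + (6.982 − 1)/24.43 = 2.875
NF = 10 log₁₀(2.875) = 4.59 dB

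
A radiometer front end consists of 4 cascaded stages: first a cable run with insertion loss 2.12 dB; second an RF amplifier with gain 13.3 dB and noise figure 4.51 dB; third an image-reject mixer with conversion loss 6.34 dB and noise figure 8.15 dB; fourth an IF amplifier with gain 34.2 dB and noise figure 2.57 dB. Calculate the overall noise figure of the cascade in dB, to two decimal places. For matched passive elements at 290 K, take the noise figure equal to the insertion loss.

Convert to linear (a loss of L dB is a gain of −L dB): F_i = 10^(NF_i/10), G_i = 10^(G_i,dB/10)
  Stage 1: F_1 = 10^(2.12/10) = 1.629, G_1 = 10^(−2.12/10) = 0.6138
  Stage 2: F_2 = 10^(4.51/10) = 2.825, G_2 = 10^(13.3/10) = 21.38
  Stage 3: F_3 = 10^(8.15/10) = 6.531, G_3 = 10^(−6.34/10) = 0.2323
  Stage 4: F_4 = 10^(2.57/10) = 1.807, G_4 = 10^(34.2/10) = 2630
Friis cascade:
  F = 1.629 + (2.825 − 1)/0.6138 + (6.531 − 1)/13.12 + (1.807 − 1)/3.048 = 5.289
NF = 10 log₁₀(5.289) = 7.23 dB

7.23 dB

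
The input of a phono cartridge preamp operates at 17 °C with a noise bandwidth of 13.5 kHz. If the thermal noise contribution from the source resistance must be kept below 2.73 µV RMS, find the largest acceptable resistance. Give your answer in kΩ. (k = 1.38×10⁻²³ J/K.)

34.5 kΩ

T = 17 °C + 273.15 = 290.15 K
Johnson–Nyquist: V_n = √(4kTRB) ⇒ R = V_n² / (4kTB)
4kTB = 4 × 1.38×10⁻²³ × 290.15 × 1.35×10⁴ = 2.16×10⁻¹⁶
R = (2.73×10⁻⁶)² / 2.16×10⁻¹⁶ = 3.45×10⁴ Ω = 34.5 kΩ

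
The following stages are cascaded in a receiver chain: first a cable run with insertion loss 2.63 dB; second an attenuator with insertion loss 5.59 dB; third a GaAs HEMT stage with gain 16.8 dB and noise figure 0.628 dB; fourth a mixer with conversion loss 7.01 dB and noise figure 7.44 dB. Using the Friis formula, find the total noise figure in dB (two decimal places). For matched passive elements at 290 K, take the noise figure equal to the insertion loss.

9.19 dB

Convert to linear (a loss of L dB is a gain of −L dB): F_i = 10^(NF_i/10), G_i = 10^(G_i,dB/10)
  Stage 1: F_1 = 10^(2.63/10) = 1.832, G_1 = 10^(−2.63/10) = 0.5458
  Stage 2: F_2 = 10^(5.59/10) = 3.622, G_2 = 10^(−5.59/10) = 0.2761
  Stage 3: F_3 = 10^(0.628/10) = 1.156, G_3 = 10^(16.8/10) = 47.86
  Stage 4: F_4 = 10^(7.44/10) = 5.546, G_4 = 10^(−7.01/10) = 0.1991
Friis cascade:
  F = 1.832 + (3.622 − 1)/0.5458 + (1.156 − 1)/0.1507 + (5.546 − 1)/7.211 = 8.301
NF = 10 log₁₀(8.301) = 9.19 dB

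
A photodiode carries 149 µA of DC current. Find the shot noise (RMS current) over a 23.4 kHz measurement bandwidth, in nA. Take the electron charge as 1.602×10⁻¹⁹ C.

I_n = √(2qI·B)
2qI·B = 2 × 1.602×10⁻¹⁹ × 1.49×10⁻⁴ × 2.34×10⁴ = 1.12×10⁻¹⁸ A²
I_n = √(1.12×10⁻¹⁸) = 1.06×10⁻⁹ A = 1.06 nA

1.06 nA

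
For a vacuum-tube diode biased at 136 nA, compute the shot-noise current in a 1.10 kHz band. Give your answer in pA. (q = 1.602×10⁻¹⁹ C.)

I_n = √(2qI·B)
2qI·B = 2 × 1.602×10⁻¹⁹ × 1.36×10⁻⁷ × 1.10×10³ = 4.79×10⁻²³ A²
I_n = √(4.79×10⁻²³) = 6.92×10⁻¹² A = 6.92 pA

6.92 pA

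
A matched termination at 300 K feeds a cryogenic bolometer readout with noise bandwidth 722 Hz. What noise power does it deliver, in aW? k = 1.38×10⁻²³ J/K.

2.99 aW

P_n = kTB = 1.38×10⁻²³ × 300 × 7.22×10² = 2.99×10⁻¹⁸ W = 2.99 aW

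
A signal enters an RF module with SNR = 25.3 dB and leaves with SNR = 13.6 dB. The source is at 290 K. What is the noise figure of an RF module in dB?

11.7 dB

NF (dB) = SNR_in(dB) − SNR_out(dB) when the source is at T₀
NF = 25.3 − 13.6 = 11.7 dB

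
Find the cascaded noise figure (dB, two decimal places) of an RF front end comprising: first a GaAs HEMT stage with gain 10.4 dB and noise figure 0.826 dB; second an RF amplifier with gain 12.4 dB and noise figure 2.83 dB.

Convert to linear (a loss of L dB is a gain of −L dB): F_i = 10^(NF_i/10), G_i = 10^(G_i,dB/10)
  Stage 1: F_1 = 10^(0.826/10) = 1.209, G_1 = 10^(10.4/10) = 10.96
  Stage 2: F_2 = 10^(2.83/10) = 1.919, G_2 = 10^(12.4/10) = 17.38
Friis cascade:
  F = 1.209 + (1.919 − 1)/10.96 = 1.293
NF = 10 log₁₀(1.293) = 1.12 dB

1.12 dB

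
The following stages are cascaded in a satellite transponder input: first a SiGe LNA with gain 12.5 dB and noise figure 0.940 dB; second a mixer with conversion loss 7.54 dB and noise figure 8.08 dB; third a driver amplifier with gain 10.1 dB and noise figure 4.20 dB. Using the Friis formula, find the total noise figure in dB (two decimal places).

3.15 dB

Convert to linear (a loss of L dB is a gain of −L dB): F_i = 10^(NF_i/10), G_i = 10^(G_i,dB/10)
  Stage 1: F_1 = 10^(0.940/10) = 1.242, G_1 = 10^(12.5/10) = 17.78
  Stage 2: F_2 = 10^(8.08/10) = 6.427, G_2 = 10^(−7.54/10) = 0.1762
  Stage 3: F_3 = 10^(4.20/10) = 2.630, G_3 = 10^(10.1/10) = 10.23
Friis cascade:
  F = 1.242 + (6.427 − 1)/17.78 + (2.630 − 1)/3.133 = 2.067
NF = 10 log₁₀(2.067) = 3.15 dB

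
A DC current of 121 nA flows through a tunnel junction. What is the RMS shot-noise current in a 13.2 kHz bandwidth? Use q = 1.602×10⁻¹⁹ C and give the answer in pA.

22.6 pA

I_n = √(2qI·B)
2qI·B = 2 × 1.602×10⁻¹⁹ × 1.21×10⁻⁷ × 1.32×10⁴ = 5.12×10⁻²² A²
I_n = √(5.12×10⁻²²) = 2.26×10⁻¹¹ A = 22.6 pA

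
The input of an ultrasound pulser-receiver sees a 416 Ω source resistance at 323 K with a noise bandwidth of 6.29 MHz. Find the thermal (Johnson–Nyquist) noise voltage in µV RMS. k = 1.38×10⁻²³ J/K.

V_n = √(4kTRB)
4kTRB = 4 × 1.38×10⁻²³ × 323 × 4.16×10² × 6.29×10⁶ = 4.67×10⁻¹¹ V²
V_n = √(4.67×10⁻¹¹) = 6.83×10⁻⁶ V = 6.83 µV

6.83 µV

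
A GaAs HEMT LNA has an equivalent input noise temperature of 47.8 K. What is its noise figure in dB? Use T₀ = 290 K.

0.663 dB

F = 1 + T_e/T₀ = 1 + 47.8/290 = 1.16483
NF = 10 log₁₀(1.16483) = 0.663 dB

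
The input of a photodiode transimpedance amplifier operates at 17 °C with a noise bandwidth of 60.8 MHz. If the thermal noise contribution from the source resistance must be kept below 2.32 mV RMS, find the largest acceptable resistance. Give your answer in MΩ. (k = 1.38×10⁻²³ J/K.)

T = 17 °C + 273.15 = 290.15 K
Johnson–Nyquist: V_n = √(4kTRB) ⇒ R = V_n² / (4kTB)
4kTB = 4 × 1.38×10⁻²³ × 290.15 × 6.08×10⁷ = 9.74×10⁻¹³
R = (2.32×10⁻³)² / 9.74×10⁻¹³ = 5.53×10⁶ Ω = 5.53 MΩ

5.53 MΩ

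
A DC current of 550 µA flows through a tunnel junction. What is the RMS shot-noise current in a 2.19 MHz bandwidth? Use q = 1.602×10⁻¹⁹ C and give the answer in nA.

I_n = √(2qI·B)
2qI·B = 2 × 1.602×10⁻¹⁹ × 5.50×10⁻⁴ × 2.19×10⁶ = 3.86×10⁻¹⁶ A²
I_n = √(3.86×10⁻¹⁶) = 1.96×10⁻⁸ A = 19.6 nA

19.6 nA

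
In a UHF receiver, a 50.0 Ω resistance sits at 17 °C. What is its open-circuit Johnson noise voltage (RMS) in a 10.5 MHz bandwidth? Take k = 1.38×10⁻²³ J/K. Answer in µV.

2.90 µV

T = 17 °C + 273.15 = 290.15 K
V_n = √(4kTRB)
4kTRB = 4 × 1.38×10⁻²³ × 290.15 × 5.00×10¹ × 1.05×10⁷ = 8.41×10⁻¹² V²
V_n = √(8.41×10⁻¹²) = 2.90×10⁻⁶ V = 2.90 µV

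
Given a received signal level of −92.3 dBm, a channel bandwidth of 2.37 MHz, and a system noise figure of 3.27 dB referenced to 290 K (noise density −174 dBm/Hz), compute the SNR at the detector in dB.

Noise floor: N = −174 + 10 log₁₀(B) + NF
10 log₁₀(2.37×10⁶) = 63.75 dB
N = −174 + 63.75 + 3.27 = −106.98 dBm
SNR = P_sig − N = −92.3 − (−106.98) = 14.68 dB → 14.7 dB

14.7 dB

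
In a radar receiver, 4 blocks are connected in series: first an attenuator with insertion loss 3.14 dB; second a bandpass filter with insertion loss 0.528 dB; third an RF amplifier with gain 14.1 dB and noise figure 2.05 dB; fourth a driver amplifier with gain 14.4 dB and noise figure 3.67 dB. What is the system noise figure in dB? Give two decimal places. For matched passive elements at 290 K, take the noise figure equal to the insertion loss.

5.86 dB

Convert to linear (a loss of L dB is a gain of −L dB): F_i = 10^(NF_i/10), G_i = 10^(G_i,dB/10)
  Stage 1: F_1 = 10^(3.14/10) = 2.061, G_1 = 10^(−3.14/10) = 0.4853
  Stage 2: F_2 = 10^(0.528/10) = 1.129, G_2 = 10^(−0.528/10) = 0.8855
  Stage 3: F_3 = 10^(2.05/10) = 1.603, G_3 = 10^(14.1/10) = 25.70
  Stage 4: F_4 = 10^(3.67/10) = 2.328, G_4 = 10^(14.4/10) = 27.54
Friis cascade:
  F = 2.061 + (1.129 − 1)/0.4853 + (1.603 − 1)/0.4297 + (2.328 − 1)/11.05 = 3.851
NF = 10 log₁₀(3.851) = 5.86 dB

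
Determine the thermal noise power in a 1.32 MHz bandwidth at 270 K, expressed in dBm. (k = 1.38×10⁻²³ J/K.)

P_n = kTB = 1.38×10⁻²³ × 270 × 1.32×10⁶ = 4.92×10⁻¹⁵ W
In dBm: 10 log₁₀(4.92×10⁻¹⁵ / 10⁻³) = −113.1 dBm

−113.1 dBm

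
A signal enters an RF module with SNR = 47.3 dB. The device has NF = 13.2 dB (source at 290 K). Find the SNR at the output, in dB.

34.1 dB

By definition F = SNR_in/SNR_out, so in dB: SNR_out = SNR_in − NF
SNR_out = 47.3 − 13.2 = 34.1 dB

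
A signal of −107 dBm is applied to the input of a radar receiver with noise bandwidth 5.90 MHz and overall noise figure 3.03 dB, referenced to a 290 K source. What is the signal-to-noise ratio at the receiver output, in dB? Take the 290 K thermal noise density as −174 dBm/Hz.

−3.7 dB

Noise floor: N = −174 + 10 log₁₀(B) + NF
10 log₁₀(5.90×10⁶) = 67.71 dB
N = −174 + 67.71 + 3.03 = −103.26 dBm
SNR = P_sig − N = −107 − (−103.26) = −3.74 dB → −3.7 dB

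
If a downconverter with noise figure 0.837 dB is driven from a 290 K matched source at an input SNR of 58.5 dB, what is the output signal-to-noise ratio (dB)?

By definition F = SNR_in/SNR_out, so in dB: SNR_out = SNR_in − NF
SNR_out = 58.5 − 0.837 = 57.663 dB

57.663 dB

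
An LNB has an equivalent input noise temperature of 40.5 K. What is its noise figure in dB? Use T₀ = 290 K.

F = 1 + T_e/T₀ = 1 + 40.5/290 = 1.13966
NF = 10 log₁₀(1.13966) = 0.568 dB

0.568 dB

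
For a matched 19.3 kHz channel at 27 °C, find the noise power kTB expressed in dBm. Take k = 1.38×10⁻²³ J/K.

T = 27 °C + 273.15 = 300.15 K
P_n = kTB = 1.38×10⁻²³ × 300.15 × 1.93×10⁴ = 7.99×10⁻¹⁷ W
In dBm: 10 log₁₀(7.99×10⁻¹⁷ / 10⁻³) = −131.0 dBm

−131.0 dBm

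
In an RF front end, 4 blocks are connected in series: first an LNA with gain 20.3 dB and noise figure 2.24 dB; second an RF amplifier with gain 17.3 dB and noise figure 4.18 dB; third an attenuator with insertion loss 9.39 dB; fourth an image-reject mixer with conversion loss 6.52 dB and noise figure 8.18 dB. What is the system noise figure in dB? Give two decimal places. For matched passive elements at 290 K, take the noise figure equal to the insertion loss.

2.30 dB

Convert to linear (a loss of L dB is a gain of −L dB): F_i = 10^(NF_i/10), G_i = 10^(G_i,dB/10)
  Stage 1: F_1 = 10^(2.24/10) = 1.675, G_1 = 10^(20.3/10) = 107.2
  Stage 2: F_2 = 10^(4.18/10) = 2.618, G_2 = 10^(17.3/10) = 53.70
  Stage 3: F_3 = 10^(9.39/10) = 8.690, G_3 = 10^(−9.39/10) = 0.1151
  Stage 4: F_4 = 10^(8.18/10) = 6.577, G_4 = 10^(−6.52/10) = 0.2228
Friis cascade:
  F = 1.675 + (2.618 − 1)/107.2 + (8.690 − 1)/5754 + (6.577 − 1)/662.2 = 1.700
NF = 10 log₁₀(1.700) = 2.30 dB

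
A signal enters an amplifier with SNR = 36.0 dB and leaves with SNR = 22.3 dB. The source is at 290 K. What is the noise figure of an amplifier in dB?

NF (dB) = SNR_in(dB) − SNR_out(dB) when the source is at T₀
NF = 36.0 − 22.3 = 13.7 dB

13.7 dB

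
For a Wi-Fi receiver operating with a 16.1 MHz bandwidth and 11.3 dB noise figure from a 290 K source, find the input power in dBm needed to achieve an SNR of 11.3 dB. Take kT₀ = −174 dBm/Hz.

Sensitivity = −174 + 10 log₁₀(B) + NF + SNR_min
= −174 + 72.07 + 11.3 + 11.3
= −79.33 dBm → −79.3 dBm

−79.3 dBm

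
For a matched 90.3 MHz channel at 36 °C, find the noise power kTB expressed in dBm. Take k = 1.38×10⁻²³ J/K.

T = 36 °C + 273.15 = 309.15 K
P_n = kTB = 1.38×10⁻²³ × 309.15 × 9.03×10⁷ = 3.85×10⁻¹³ W
In dBm: 10 log₁₀(3.85×10⁻¹³ / 10⁻³) = −94.1 dBm

−94.1 dBm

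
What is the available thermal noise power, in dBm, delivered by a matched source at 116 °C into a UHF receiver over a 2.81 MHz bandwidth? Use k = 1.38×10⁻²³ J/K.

−108.2 dBm

T = 116 °C + 273.15 = 389.15 K
P_n = kTB = 1.38×10⁻²³ × 389.15 × 2.81×10⁶ = 1.51×10⁻¹⁴ W
In dBm: 10 log₁₀(1.51×10⁻¹⁴ / 10⁻³) = −108.2 dBm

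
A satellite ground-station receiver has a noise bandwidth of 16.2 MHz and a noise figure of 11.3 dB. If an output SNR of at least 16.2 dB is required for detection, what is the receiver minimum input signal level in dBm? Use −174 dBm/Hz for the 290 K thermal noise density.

−74.4 dBm

Sensitivity = −174 + 10 log₁₀(B) + NF + SNR_min
= −174 + 72.1 + 11.3 + 16.2
= −74.4 dBm → −74.4 dBm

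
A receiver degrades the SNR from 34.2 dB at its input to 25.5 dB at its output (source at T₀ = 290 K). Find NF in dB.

8.7 dB

NF (dB) = SNR_in(dB) − SNR_out(dB) when the source is at T₀
NF = 34.2 − 25.5 = 8.7 dB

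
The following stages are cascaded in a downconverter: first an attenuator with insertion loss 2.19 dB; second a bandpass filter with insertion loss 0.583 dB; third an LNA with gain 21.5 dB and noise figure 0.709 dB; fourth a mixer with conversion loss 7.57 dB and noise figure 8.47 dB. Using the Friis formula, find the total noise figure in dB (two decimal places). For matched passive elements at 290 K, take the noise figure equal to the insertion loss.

Convert to linear (a loss of L dB is a gain of −L dB): F_i = 10^(NF_i/10), G_i = 10^(G_i,dB/10)
  Stage 1: F_1 = 10^(2.19/10) = 1.656, G_1 = 10^(−2.19/10) = 0.6039
  Stage 2: F_2 = 10^(0.583/10) = 1.144, G_2 = 10^(−0.583/10) = 0.8744
  Stage 3: F_3 = 10^(0.709/10) = 1.177, G_3 = 10^(21.5/10) = 141.3
  Stage 4: F_4 = 10^(8.47/10) = 7.031, G_4 = 10^(−7.57/10) = 0.1750
Friis cascade:
  F = 1.656 + (1.144 − 1)/0.6039 + (1.177 − 1)/0.5281 + (7.031 − 1)/74.59 = 2.310
NF = 10 log₁₀(2.310) = 3.64 dB

3.64 dB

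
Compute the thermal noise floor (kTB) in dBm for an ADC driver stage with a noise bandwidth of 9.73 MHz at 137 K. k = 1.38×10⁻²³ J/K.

P_n = kTB = 1.38×10⁻²³ × 137 × 9.73×10⁶ = 1.84×10⁻¹⁴ W
In dBm: 10 log₁₀(1.84×10⁻¹⁴ / 10⁻³) = −107.4 dBm

−107.4 dBm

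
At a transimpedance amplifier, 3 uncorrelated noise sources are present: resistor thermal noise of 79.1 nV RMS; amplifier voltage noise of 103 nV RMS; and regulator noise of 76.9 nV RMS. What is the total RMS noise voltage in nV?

151 nV

Uncorrelated sources add in power (mean-square): V_tot = √(ΣV_i²)
V_tot = √[(7.91×10⁻⁸)² + (1.03×10⁻⁷)² + (7.69×10⁻⁸)²] = 1.51×10⁻⁷ V = 151 nV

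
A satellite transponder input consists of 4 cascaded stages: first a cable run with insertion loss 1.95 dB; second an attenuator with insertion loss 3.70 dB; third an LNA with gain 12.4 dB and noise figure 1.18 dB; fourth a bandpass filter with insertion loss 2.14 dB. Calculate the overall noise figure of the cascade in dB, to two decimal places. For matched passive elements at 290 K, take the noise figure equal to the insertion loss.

Convert to linear (a loss of L dB is a gain of −L dB): F_i = 10^(NF_i/10), G_i = 10^(G_i,dB/10)
  Stage 1: F_1 = 10^(1.95/10) = 1.567, G_1 = 10^(−1.95/10) = 0.6383
  Stage 2: F_2 = 10^(3.70/10) = 2.344, G_2 = 10^(−3.70/10) = 0.4266
  Stage 3: F_3 = 10^(1.18/10) = 1.312, G_3 = 10^(12.4/10) = 17.38
  Stage 4: F_4 = 10^(2.14/10) = 1.637, G_4 = 10^(−2.14/10) = 0.6109
Friis cascade:
  F = 1.567 + (2.344 − 1)/0.6383 + (1.312 − 1)/0.2723 + (1.637 − 1)/4.732 = 4.954
NF = 10 log₁₀(4.954) = 6.95 dB

6.95 dB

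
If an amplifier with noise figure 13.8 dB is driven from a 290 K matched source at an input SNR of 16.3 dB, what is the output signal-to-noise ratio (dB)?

By definition F = SNR_in/SNR_out, so in dB: SNR_out = SNR_in − NF
SNR_out = 16.3 − 13.8 = 2.5 dB

2.5 dB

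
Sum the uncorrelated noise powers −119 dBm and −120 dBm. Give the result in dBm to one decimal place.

−116.5 dBm

Convert to linear, add, convert back:
P₁ = 1.26×10⁻¹⁵ W, P₂ = 1.00×10⁻¹⁵ W
P_tot = 2.26×10⁻¹⁵ W → 10 log₁₀(P_tot / 10⁻³) = −116.5 dBm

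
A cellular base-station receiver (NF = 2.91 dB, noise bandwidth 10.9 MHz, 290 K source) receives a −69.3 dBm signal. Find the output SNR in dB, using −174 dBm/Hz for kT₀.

31.4 dB

Noise floor: N = −174 + 10 log₁₀(B) + NF
10 log₁₀(1.09×10⁷) = 70.37 dB
N = −174 + 70.37 + 2.91 = −100.72 dBm
SNR = P_sig − N = −69.3 − (−100.72) = 31.42 dB → 31.4 dB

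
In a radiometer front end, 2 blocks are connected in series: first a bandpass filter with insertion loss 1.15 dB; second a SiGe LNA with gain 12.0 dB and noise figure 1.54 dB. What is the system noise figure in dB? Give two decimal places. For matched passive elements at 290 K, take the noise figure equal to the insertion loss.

Convert to linear (a loss of L dB is a gain of −L dB): F_i = 10^(NF_i/10), G_i = 10^(G_i,dB/10)
  Stage 1: F_1 = 10^(1.15/10) = 1.303, G_1 = 10^(−1.15/10) = 0.7674
  Stage 2: F_2 = 10^(1.54/10) = 1.426, G_2 = 10^(12.0/10) = 15.85
Friis cascade:
  F = 1.303 + (1.426 − 1)/0.7674 = 1.858
NF = 10 log₁₀(1.858) = 2.69 dB

2.69 dB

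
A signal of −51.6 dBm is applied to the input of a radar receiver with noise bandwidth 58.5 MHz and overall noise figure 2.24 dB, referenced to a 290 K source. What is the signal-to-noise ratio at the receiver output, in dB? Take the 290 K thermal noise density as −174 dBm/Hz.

Noise floor: N = −174 + 10 log₁₀(B) + NF
10 log₁₀(5.85×10⁷) = 77.67 dB
N = −174 + 77.67 + 2.24 = −94.09 dBm
SNR = P_sig − N = −51.6 − (−94.09) = 42.49 dB → 42.5 dB

42.5 dB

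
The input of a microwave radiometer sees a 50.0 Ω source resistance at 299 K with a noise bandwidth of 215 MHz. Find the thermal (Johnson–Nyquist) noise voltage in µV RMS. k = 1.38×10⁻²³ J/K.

13.3 µV

V_n = √(4kTRB)
4kTRB = 4 × 1.38×10⁻²³ × 299 × 5.00×10¹ × 2.15×10⁸ = 1.77×10⁻¹⁰ V²
V_n = √(1.77×10⁻¹⁰) = 1.33×10⁻⁵ V = 13.3 µV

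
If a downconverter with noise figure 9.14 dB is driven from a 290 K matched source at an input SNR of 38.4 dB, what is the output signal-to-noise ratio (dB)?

By definition F = SNR_in/SNR_out, so in dB: SNR_out = SNR_in − NF
SNR_out = 38.4 − 9.14 = 29.26 dB

29.26 dB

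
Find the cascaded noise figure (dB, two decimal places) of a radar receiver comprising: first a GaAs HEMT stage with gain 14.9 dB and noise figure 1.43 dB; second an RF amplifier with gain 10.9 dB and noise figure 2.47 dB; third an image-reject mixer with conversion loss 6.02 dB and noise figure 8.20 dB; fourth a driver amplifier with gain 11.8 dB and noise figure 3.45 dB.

Convert to linear (a loss of L dB is a gain of −L dB): F_i = 10^(NF_i/10), G_i = 10^(G_i,dB/10)
  Stage 1: F_1 = 10^(1.43/10) = 1.390, G_1 = 10^(14.9/10) = 30.90
  Stage 2: F_2 = 10^(2.47/10) = 1.766, G_2 = 10^(10.9/10) = 12.30
  Stage 3: F_3 = 10^(8.20/10) = 6.607, G_3 = 10^(−6.02/10) = 0.2500
  Stage 4: F_4 = 10^(3.45/10) = 2.213, G_4 = 10^(11.8/10) = 15.14
Friis cascade:
  F = 1.390 + (1.766 − 1)/30.90 + (6.607 − 1)/380.2 + (2.213 − 1)/95.06 = 1.442
NF = 10 log₁₀(1.442) = 1.59 dB

1.59 dB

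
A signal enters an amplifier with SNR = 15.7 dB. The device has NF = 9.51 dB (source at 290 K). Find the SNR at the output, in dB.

6.19 dB

By definition F = SNR_in/SNR_out, so in dB: SNR_out = SNR_in − NF
SNR_out = 15.7 − 9.51 = 6.19 dB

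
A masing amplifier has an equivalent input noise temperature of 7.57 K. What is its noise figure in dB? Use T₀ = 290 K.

0.112 dB

F = 1 + T_e/T₀ = 1 + 7.57/290 = 1.0261
NF = 10 log₁₀(1.0261) = 0.112 dB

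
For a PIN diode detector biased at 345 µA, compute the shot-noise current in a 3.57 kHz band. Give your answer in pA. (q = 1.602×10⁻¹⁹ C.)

I_n = √(2qI·B)
2qI·B = 2 × 1.602×10⁻¹⁹ × 3.45×10⁻⁴ × 3.57×10³ = 3.95×10⁻¹⁹ A²
I_n = √(3.95×10⁻¹⁹) = 6.28×10⁻¹⁰ A = 628 pA

628 pA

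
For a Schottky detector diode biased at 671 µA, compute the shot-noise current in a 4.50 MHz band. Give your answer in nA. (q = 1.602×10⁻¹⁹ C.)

31.1 nA

I_n = √(2qI·B)
2qI·B = 2 × 1.602×10⁻¹⁹ × 6.71×10⁻⁴ × 4.50×10⁶ = 9.67×10⁻¹⁶ A²
I_n = √(9.67×10⁻¹⁶) = 3.11×10⁻⁸ A = 31.1 nA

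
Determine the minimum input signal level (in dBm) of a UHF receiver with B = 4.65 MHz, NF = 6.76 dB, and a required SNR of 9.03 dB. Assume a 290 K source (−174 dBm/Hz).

−91.5 dBm

Sensitivity = −174 + 10 log₁₀(B) + NF + SNR_min
= −174 + 66.67 + 6.76 + 9.03
= −91.54 dBm → −91.5 dBm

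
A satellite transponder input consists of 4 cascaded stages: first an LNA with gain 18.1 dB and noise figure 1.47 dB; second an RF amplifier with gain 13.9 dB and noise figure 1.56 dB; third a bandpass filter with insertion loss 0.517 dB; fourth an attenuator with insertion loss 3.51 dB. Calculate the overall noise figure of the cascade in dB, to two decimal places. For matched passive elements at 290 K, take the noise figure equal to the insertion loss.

1.49 dB

Convert to linear (a loss of L dB is a gain of −L dB): F_i = 10^(NF_i/10), G_i = 10^(G_i,dB/10)
  Stage 1: F_1 = 10^(1.47/10) = 1.403, G_1 = 10^(18.1/10) = 64.57
  Stage 2: F_2 = 10^(1.56/10) = 1.432, G_2 = 10^(13.9/10) = 24.55
  Stage 3: F_3 = 10^(0.517/10) = 1.126, G_3 = 10^(−0.517/10) = 0.8878
  Stage 4: F_4 = 10^(3.51/10) = 2.244, G_4 = 10^(−3.51/10) = 0.4457
Friis cascade:
  F = 1.403 + (1.432 − 1)/64.57 + (1.126 − 1)/1585 + (2.244 − 1)/1407 = 1.410
NF = 10 log₁₀(1.410) = 1.49 dB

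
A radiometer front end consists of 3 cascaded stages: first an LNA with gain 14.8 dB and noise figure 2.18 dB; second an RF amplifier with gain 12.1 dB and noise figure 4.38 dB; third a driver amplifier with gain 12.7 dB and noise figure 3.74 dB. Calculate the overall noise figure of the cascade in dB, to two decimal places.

2.34 dB

Convert to linear (a loss of L dB is a gain of −L dB): F_i = 10^(NF_i/10), G_i = 10^(G_i,dB/10)
  Stage 1: F_1 = 10^(2.18/10) = 1.652, G_1 = 10^(14.8/10) = 30.20
  Stage 2: F_2 = 10^(4.38/10) = 2.742, G_2 = 10^(12.1/10) = 16.22
  Stage 3: F_3 = 10^(3.74/10) = 2.366, G_3 = 10^(12.7/10) = 18.62
Friis cascade:
  F = 1.652 + (2.742 − 1)/30.20 + (2.366 − 1)/489.8 = 1.712
NF = 10 log₁₀(1.712) = 2.34 dB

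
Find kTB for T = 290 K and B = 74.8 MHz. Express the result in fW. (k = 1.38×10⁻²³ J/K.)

299 fW

P_n = kTB = 1.38×10⁻²³ × 290 × 7.48×10⁷ = 2.99×10⁻¹³ W = 299 fW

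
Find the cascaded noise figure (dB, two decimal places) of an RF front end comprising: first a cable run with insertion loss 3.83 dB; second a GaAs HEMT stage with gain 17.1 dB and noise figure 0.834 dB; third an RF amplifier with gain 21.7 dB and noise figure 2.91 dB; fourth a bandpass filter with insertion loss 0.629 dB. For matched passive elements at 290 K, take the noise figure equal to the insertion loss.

4.73 dB

Convert to linear (a loss of L dB is a gain of −L dB): F_i = 10^(NF_i/10), G_i = 10^(G_i,dB/10)
  Stage 1: F_1 = 10^(3.83/10) = 2.415, G_1 = 10^(−3.83/10) = 0.4140
  Stage 2: F_2 = 10^(0.834/10) = 1.212, G_2 = 10^(17.1/10) = 51.29
  Stage 3: F_3 = 10^(2.91/10) = 1.954, G_3 = 10^(21.7/10) = 147.9
  Stage 4: F_4 = 10^(0.629/10) = 1.156, G_4 = 10^(−0.629/10) = 0.8652
Friis cascade:
  F = 2.415 + (1.212 − 1)/0.4140 + (1.954 − 1)/21.23 + (1.156 − 1)/3141 = 2.972
NF = 10 log₁₀(2.972) = 4.73 dB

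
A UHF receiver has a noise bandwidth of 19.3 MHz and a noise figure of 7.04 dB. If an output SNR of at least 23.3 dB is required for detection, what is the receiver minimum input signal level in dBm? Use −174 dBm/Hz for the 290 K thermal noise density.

Sensitivity = −174 + 10 log₁₀(B) + NF + SNR_min
= −174 + 72.86 + 7.04 + 23.3
= −70.80 dBm → −70.8 dBm

−70.8 dBm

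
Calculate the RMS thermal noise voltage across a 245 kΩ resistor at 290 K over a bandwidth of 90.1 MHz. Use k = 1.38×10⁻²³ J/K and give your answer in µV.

594 µV

V_n = √(4kTRB)
4kTRB = 4 × 1.38×10⁻²³ × 290 × 2.45×10⁵ × 9.01×10⁷ = 3.53×10⁻⁷ V²
V_n = √(3.53×10⁻⁷) = 5.94×10⁻⁴ V = 594 µV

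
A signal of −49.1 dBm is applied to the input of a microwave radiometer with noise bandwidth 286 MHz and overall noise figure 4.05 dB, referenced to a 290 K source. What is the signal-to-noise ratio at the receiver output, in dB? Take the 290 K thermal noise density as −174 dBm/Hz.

36.3 dB

Noise floor: N = −174 + 10 log₁₀(B) + NF
10 log₁₀(2.86×10⁸) = 84.56 dB
N = −174 + 84.56 + 4.05 = −85.39 dBm
SNR = P_sig − N = −49.1 − (−85.39) = 36.29 dB → 36.3 dB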